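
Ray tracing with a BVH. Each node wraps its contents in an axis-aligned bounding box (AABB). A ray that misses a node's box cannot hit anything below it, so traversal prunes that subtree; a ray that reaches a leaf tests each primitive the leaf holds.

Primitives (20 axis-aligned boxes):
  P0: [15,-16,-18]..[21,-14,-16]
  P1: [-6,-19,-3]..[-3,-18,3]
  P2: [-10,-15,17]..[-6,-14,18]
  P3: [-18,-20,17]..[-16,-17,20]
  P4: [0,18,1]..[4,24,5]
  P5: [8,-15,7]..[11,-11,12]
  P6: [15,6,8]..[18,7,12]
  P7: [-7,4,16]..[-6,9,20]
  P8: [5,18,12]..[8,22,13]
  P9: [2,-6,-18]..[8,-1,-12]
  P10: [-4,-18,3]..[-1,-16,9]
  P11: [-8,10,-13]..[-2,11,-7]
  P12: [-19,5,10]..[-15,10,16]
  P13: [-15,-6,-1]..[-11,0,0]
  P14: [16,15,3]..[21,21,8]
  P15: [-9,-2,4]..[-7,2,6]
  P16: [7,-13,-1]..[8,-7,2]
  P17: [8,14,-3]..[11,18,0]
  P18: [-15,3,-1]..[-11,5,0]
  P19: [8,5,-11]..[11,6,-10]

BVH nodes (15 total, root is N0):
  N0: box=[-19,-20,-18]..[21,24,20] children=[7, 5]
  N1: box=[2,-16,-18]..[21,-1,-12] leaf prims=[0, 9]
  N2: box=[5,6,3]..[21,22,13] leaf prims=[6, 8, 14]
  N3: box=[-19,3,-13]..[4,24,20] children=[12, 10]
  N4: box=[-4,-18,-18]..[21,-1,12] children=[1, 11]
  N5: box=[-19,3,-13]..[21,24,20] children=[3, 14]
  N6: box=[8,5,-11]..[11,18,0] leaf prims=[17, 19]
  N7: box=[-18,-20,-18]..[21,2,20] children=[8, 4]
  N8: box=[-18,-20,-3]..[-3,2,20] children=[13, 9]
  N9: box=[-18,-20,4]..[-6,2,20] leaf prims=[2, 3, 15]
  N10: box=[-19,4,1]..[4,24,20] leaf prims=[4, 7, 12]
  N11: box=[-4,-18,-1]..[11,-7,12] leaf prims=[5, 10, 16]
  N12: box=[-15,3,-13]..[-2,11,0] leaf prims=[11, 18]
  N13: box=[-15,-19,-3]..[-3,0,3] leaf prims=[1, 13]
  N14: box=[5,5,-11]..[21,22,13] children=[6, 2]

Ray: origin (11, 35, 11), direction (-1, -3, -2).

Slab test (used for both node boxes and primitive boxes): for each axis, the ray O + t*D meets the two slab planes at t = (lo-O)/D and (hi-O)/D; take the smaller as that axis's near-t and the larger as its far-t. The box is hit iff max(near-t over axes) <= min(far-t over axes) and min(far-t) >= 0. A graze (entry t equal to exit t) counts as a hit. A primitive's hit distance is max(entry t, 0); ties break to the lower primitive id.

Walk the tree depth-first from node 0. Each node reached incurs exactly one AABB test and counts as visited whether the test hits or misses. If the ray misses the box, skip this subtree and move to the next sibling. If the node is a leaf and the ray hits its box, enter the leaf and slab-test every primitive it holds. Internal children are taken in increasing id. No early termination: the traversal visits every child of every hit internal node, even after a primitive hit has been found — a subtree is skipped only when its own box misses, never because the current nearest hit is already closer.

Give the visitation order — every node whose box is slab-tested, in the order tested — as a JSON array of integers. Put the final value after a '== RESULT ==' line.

Walk:
N0 x:[-10,30] y:[11/3,55/3] z:[-9/2,29/2] -> hit [11/3,29/2], descend [5, 7]
  N5 x:[-10,30] y:[11/3,32/3] z:[-9/2,12] -> hit [11/3,32/3], descend [3, 14]
    N3 x:[7,30] y:[11/3,32/3] z:[-9/2,12] -> hit [7,32/3], descend [10, 12]
      N10 x:[7,30] y:[11/3,31/3] z:[-9/2,5] -> miss, prune
      N12 x:[13,26] y:[8,32/3] z:[11/2,12] -> miss, prune
    N14 x:[-10,6] y:[13/3,10] z:[-1,11] -> hit [13/3,6], descend [2, 6]
      N2 x:[-10,6] y:[13/3,29/3] z:[-1,4] -> miss, prune
      N6 x:[0,3] y:[17/3,10] z:[11/2,11] -> miss, prune
  N7 x:[-10,29] y:[11,55/3] z:[-9/2,29/2] -> hit [11,29/2], descend [4, 8]
    N4 x:[-10,15] y:[12,53/3] z:[-1/2,29/2] -> hit [12,29/2], descend [1, 11]
      N1 x:[-10,9] y:[12,17] z:[23/2,29/2] -> miss, prune
      N11 x:[0,15] y:[14,53/3] z:[-1/2,6] -> miss, prune
    N8 x:[14,29] y:[11,55/3] z:[-9/2,7] -> miss, prune

Visited [0, 5, 3, 10, 12, 14, 2, 6, 7, 4, 1, 11, 8]. Tests: 13 box, 0 leaf. Nearest: miss.

== RESULT ==
[0, 5, 3, 10, 12, 14, 2, 6, 7, 4, 1, 11, 8]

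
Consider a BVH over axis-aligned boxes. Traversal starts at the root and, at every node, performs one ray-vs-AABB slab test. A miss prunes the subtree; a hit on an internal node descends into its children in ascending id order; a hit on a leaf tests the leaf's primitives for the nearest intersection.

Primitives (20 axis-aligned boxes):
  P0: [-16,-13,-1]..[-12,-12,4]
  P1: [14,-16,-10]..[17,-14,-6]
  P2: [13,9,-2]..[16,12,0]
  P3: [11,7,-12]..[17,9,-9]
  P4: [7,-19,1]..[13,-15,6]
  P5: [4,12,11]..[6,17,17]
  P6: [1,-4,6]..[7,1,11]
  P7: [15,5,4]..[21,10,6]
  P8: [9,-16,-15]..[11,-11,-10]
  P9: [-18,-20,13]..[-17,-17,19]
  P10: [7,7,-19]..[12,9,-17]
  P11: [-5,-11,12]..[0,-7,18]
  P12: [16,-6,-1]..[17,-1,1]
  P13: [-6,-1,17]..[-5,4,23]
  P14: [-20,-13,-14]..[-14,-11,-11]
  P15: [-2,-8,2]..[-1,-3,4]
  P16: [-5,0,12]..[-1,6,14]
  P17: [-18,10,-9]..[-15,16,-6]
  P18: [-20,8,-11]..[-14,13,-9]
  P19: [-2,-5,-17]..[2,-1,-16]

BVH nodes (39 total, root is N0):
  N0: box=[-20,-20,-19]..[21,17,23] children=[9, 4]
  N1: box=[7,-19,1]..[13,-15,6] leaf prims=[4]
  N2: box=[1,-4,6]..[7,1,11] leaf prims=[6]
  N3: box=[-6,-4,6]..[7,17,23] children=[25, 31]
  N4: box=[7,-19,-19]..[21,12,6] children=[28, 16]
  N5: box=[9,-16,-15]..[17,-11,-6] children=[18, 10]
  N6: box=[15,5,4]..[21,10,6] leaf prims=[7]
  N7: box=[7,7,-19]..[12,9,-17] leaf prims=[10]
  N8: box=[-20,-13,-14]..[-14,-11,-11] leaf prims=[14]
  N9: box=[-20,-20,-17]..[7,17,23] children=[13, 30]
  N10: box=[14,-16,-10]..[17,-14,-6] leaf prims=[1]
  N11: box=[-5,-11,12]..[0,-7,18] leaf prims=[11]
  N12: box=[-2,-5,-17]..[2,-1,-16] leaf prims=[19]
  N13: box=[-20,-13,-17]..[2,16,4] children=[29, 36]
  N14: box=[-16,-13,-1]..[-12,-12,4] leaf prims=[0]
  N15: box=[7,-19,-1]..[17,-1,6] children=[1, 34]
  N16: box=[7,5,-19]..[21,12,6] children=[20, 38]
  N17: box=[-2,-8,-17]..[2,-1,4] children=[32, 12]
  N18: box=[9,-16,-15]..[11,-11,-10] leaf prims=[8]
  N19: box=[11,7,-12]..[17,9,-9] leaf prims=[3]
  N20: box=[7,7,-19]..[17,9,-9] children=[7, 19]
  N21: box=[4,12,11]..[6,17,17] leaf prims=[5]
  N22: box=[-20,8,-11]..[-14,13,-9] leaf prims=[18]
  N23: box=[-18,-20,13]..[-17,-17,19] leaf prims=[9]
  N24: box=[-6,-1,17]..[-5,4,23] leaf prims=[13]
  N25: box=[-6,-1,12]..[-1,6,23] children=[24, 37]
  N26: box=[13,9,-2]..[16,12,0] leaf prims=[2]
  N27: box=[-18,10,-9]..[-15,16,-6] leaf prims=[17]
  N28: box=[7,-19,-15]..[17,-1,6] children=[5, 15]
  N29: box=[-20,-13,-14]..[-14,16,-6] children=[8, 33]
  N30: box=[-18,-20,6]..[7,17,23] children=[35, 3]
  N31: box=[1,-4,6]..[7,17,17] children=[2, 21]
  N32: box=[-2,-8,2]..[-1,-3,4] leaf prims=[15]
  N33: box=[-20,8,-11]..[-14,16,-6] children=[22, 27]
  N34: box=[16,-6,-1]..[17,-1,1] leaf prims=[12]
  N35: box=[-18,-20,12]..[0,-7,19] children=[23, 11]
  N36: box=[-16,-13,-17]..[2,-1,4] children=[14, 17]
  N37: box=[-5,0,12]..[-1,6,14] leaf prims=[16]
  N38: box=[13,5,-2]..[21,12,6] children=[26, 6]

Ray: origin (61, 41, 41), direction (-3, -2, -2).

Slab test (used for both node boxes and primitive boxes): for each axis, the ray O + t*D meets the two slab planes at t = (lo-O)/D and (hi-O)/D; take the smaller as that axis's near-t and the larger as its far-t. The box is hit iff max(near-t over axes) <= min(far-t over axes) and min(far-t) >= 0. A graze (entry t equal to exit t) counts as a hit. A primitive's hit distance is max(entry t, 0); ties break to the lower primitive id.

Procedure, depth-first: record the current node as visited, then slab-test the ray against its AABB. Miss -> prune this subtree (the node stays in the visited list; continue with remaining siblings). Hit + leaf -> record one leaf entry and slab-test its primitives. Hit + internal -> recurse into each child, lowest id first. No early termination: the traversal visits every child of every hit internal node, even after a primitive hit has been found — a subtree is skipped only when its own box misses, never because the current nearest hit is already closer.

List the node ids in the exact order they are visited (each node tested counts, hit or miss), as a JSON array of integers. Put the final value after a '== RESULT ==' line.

Walk:
N0 x:[40/3,27] y:[12,61/2] z:[9,30] -> hit [40/3,27], descend [4, 9]
  N4 x:[40/3,18] y:[29/2,30] z:[35/2,30] -> hit [35/2,18], descend [16, 28]
    N16 x:[40/3,18] y:[29/2,18] z:[35/2,30] -> hit [35/2,18], descend [20, 38]
      N20 x:[44/3,18] y:[16,17] z:[25,30] -> miss, prune
      N38 x:[40/3,16] y:[29/2,18] z:[35/2,43/2] -> miss, prune
    N28 x:[44/3,18] y:[21,30] z:[35/2,28] -> miss, prune
  N9 x:[18,27] y:[12,61/2] z:[9,29] -> hit [18,27], descend [13, 30]
    N13 x:[59/3,27] y:[25/2,27] z:[37/2,29] -> hit [59/3,27], descend [29, 36]
      N29 x:[25,27] y:[25/2,27] z:[47/2,55/2] -> hit [25,27], descend [8, 33]
        N8 x:[25,27] y:[26,27] z:[26,55/2] -> hit [26,27] leaf, test {P14@t=26}
        N33 x:[25,27] y:[25/2,33/2] z:[47/2,26] -> miss, prune
      N36 x:[59/3,77/3] y:[21,27] z:[37/2,29] -> hit [21,77/3], descend [14, 17]
        N14 x:[73/3,77/3] y:[53/2,27] z:[37/2,21] -> miss, prune
        N17 x:[59/3,21] y:[21,49/2] z:[37/2,29] -> hit [21,21], descend [12, 32]
          N12 x:[59/3,21] y:[21,23] z:[57/2,29] -> miss, prune
          N32 x:[62/3,21] y:[22,49/2] z:[37/2,39/2] -> miss, prune
    N30 x:[18,79/3] y:[12,61/2] z:[9,35/2] -> miss, prune

Summary -> nodes [0, 4, 16, 20, 38, 28, 9, 13, 29, 8, 33, 36, 14, 17, 12, 32, 30]; box-tests=17; leaf-entries=1; first=P14

== RESULT ==
[0, 4, 16, 20, 38, 28, 9, 13, 29, 8, 33, 36, 14, 17, 12, 32, 30]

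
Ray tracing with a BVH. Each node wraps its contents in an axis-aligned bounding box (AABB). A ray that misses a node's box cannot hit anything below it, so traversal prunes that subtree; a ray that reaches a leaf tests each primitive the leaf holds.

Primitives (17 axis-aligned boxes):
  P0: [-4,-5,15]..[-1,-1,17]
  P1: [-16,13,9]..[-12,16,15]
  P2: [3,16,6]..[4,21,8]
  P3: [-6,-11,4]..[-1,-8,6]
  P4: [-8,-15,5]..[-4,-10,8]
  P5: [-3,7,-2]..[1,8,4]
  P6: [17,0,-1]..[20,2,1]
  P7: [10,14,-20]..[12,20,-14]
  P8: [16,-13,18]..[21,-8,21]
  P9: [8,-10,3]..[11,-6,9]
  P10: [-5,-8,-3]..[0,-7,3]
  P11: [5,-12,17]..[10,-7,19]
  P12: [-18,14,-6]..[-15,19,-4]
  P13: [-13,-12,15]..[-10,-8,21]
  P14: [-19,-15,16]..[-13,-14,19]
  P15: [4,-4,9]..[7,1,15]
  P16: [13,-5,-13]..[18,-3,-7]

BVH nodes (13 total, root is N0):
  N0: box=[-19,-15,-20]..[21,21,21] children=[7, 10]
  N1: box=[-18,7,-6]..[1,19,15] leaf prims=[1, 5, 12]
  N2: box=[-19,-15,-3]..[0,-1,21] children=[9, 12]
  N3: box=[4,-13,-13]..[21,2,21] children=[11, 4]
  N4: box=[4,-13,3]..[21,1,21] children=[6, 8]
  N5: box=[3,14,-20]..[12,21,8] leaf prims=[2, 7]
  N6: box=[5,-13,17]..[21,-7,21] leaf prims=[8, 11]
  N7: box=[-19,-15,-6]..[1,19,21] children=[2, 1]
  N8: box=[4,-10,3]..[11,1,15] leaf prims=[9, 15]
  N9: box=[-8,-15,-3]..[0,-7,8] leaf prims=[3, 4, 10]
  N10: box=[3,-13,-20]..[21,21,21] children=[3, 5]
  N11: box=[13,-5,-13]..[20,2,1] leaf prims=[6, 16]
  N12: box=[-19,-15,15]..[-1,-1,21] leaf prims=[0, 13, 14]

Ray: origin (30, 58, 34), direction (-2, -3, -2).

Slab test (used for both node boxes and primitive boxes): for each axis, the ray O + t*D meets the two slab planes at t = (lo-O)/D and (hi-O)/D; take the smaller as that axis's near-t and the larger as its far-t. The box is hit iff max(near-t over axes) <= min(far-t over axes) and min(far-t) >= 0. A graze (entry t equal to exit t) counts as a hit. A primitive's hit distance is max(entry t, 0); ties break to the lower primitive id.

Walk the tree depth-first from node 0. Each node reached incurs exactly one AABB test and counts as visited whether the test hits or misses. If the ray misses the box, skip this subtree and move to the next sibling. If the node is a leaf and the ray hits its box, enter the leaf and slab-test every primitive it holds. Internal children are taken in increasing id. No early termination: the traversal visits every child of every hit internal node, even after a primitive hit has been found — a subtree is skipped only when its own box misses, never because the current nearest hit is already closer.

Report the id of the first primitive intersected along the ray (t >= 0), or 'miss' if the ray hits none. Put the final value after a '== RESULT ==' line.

Trace the traversal:
N0 x:[9/2,49/2] y:[37/3,73/3] z:[13/2,27] -> hit [37/3,73/3], descend [7, 10]
  N7 x:[29/2,49/2] y:[13,73/3] z:[13/2,20] -> hit [29/2,20], descend [1, 2]
    N1 x:[29/2,24] y:[13,17] z:[19/2,20] -> hit [29/2,17] leaf, test {P1(miss), P5(miss), P12(miss)}
    N2 x:[15,49/2] y:[59/3,73/3] z:[13/2,37/2] -> miss, prune
  N10 x:[9/2,27/2] y:[37/3,71/3] z:[13/2,27] -> hit [37/3,27/2], descend [3, 5]
    N3 x:[9/2,13] y:[56/3,71/3] z:[13/2,47/2] -> miss, prune
    N5 x:[9,27/2] y:[37/3,44/3] z:[13,27] -> hit [13,27/2] leaf, test {P2@t=13, P7(miss)}

Visited [0, 7, 1, 2, 10, 3, 5]. Tests: 7 box, 2 leaf. Nearest: P2.

== RESULT ==
2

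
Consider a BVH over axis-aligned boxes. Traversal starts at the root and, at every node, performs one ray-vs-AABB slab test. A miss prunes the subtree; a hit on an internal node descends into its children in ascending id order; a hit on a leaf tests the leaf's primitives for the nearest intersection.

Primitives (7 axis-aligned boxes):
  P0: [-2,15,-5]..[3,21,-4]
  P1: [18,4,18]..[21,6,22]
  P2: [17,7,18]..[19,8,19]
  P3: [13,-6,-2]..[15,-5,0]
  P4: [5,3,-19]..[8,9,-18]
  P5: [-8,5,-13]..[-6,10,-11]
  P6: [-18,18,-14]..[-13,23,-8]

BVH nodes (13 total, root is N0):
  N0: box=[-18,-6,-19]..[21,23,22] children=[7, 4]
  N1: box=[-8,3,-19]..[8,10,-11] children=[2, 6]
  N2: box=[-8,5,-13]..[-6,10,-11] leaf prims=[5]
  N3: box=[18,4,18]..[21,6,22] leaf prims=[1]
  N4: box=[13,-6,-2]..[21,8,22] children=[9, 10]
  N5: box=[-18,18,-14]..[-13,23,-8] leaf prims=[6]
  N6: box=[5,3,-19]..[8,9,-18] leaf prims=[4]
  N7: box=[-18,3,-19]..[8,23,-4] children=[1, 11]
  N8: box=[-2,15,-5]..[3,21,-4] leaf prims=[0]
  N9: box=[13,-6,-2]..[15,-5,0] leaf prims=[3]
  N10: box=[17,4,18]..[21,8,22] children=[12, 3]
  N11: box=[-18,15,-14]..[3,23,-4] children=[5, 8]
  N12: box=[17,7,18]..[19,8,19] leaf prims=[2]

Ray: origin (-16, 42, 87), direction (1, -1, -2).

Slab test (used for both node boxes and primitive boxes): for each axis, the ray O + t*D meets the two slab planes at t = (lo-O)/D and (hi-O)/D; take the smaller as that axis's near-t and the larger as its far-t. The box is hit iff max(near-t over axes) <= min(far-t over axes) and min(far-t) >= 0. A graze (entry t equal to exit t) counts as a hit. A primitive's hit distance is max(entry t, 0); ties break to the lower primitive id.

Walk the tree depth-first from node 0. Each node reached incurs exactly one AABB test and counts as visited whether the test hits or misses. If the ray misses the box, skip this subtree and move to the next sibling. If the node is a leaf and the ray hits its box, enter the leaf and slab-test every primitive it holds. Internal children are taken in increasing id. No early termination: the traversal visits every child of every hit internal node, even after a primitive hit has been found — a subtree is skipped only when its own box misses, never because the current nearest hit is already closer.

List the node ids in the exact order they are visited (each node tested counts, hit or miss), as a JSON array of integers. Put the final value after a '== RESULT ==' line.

Walk:
N0 x:[-2,37] y:[19,48] z:[65/2,53] -> hit [65/2,37], descend [4, 7]
  N4 x:[29,37] y:[34,48] z:[65/2,89/2] -> hit [34,37], descend [9, 10]
    N9 x:[29,31] y:[47,48] z:[87/2,89/2] -> miss, prune
    N10 x:[33,37] y:[34,38] z:[65/2,69/2] -> hit [34,69/2], descend [3, 12]
      N3 x:[34,37] y:[36,38] z:[65/2,69/2] -> miss, prune
      N12 x:[33,35] y:[34,35] z:[34,69/2] -> hit [34,69/2] leaf, test {P2@t=34}
  N7 x:[-2,24] y:[19,39] z:[91/2,53] -> miss, prune

7 AABB tests over nodes [0, 4, 9, 10, 3, 12, 7]; 1 leaf entered; closest P2.

== RESULT ==
[0, 4, 9, 10, 3, 12, 7]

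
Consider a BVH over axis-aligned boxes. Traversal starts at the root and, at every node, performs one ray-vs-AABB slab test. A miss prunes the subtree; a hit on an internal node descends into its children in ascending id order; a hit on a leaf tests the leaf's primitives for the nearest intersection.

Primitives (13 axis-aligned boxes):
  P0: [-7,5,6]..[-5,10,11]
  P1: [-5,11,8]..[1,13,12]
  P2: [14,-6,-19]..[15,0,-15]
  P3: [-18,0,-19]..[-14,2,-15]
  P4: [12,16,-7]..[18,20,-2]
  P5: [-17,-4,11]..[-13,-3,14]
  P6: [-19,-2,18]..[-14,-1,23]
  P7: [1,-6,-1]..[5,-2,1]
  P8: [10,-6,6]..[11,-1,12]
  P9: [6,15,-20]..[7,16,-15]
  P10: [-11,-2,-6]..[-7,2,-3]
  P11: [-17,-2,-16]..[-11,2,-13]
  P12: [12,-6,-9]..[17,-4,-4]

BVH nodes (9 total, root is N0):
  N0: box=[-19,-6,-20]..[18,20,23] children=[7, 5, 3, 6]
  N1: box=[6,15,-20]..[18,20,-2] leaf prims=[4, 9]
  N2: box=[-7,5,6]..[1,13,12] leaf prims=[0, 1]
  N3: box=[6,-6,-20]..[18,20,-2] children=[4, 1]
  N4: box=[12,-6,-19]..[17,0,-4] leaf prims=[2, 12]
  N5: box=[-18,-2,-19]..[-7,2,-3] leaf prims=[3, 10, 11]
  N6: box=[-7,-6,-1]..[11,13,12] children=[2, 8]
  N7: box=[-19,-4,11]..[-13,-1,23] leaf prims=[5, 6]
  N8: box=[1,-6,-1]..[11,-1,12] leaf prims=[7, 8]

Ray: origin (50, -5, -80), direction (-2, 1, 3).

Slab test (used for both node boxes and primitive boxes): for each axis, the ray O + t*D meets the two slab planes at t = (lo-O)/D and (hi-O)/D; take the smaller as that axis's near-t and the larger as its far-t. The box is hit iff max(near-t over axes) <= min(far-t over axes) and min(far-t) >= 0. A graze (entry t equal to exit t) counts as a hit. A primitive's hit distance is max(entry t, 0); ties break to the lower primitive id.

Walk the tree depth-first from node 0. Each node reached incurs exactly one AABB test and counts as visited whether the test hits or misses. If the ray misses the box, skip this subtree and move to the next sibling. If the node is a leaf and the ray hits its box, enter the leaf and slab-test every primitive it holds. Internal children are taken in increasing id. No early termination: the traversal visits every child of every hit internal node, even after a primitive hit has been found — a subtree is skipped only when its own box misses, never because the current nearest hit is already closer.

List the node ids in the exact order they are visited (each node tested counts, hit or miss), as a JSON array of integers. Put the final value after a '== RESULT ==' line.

Trace the traversal:
N0 x:[16,69/2] y:[-1,25] z:[20,103/3] -> hit [20,25], descend [3, 5, 6, 7]
  N3 x:[16,22] y:[-1,25] z:[20,26] -> hit [20,22], descend [1, 4]
    N1 x:[16,22] y:[20,25] z:[20,26] -> hit [20,22] leaf, test {P4(miss), P9(miss)}
    N4 x:[33/2,19] y:[-1,5] z:[61/3,76/3] -> miss, prune
  N5 x:[57/2,34] y:[3,7] z:[61/3,77/3] -> miss, prune
  N6 x:[39/2,57/2] y:[-1,18] z:[79/3,92/3] -> miss, prune
  N7 x:[63/2,69/2] y:[1,4] z:[91/3,103/3] -> miss, prune

order=[0, 3, 1, 4, 5, 6, 7]  |boxes|=7  |leaves|=1  hit=miss

== RESULT ==
[0, 3, 1, 4, 5, 6, 7]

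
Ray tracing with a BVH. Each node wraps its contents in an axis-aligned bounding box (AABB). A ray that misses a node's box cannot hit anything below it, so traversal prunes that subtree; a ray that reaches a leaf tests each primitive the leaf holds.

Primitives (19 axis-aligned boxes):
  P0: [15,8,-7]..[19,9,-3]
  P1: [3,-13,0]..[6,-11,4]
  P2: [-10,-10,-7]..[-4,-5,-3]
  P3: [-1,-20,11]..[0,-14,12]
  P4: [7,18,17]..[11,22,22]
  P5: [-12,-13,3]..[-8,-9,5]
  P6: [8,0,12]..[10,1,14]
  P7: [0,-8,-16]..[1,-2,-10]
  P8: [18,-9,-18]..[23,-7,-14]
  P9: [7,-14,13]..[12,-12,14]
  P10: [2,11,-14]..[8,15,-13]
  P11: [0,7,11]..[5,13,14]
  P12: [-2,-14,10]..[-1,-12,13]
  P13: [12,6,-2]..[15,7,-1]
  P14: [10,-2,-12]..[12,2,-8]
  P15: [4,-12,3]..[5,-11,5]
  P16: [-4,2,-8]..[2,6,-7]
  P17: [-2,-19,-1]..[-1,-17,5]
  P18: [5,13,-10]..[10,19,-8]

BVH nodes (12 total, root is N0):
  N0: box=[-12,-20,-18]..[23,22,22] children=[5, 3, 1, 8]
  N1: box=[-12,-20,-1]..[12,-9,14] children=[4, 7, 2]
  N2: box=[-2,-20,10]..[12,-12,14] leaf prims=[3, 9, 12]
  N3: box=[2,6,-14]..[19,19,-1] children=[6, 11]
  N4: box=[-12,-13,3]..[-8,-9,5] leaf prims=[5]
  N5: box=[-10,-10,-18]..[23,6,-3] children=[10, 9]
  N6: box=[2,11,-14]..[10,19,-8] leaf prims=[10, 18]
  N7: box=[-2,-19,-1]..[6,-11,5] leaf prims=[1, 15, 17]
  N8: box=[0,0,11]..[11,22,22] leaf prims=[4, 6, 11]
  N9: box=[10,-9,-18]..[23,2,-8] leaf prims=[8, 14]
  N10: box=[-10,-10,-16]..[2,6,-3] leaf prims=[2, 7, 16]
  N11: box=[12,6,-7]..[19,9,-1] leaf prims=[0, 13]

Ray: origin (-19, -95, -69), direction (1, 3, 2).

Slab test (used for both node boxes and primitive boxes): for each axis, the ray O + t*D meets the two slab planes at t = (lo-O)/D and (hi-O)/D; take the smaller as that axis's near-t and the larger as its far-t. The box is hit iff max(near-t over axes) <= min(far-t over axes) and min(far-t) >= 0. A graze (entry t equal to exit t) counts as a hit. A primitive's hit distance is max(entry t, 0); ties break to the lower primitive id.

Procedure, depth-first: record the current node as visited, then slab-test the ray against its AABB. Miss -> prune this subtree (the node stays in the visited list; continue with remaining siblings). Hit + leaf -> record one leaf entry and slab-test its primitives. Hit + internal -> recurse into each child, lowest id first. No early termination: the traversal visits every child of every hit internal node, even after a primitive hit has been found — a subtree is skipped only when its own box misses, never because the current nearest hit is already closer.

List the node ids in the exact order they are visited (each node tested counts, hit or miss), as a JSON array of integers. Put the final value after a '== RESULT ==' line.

Traverse from the root:
N0 x:[7,42] y:[25,39] z:[51/2,91/2] -> hit [51/2,39], descend [1, 3, 5, 8]
  N1 x:[7,31] y:[25,86/3] z:[34,83/2] -> miss, prune
  N3 x:[21,38] y:[101/3,38] z:[55/2,34] -> hit [101/3,34], descend [6, 11]
    N6 x:[21,29] y:[106/3,38] z:[55/2,61/2] -> miss, prune
    N11 x:[31,38] y:[101/3,104/3] z:[31,34] -> hit [101/3,34] leaf, test {P0(miss), P13@t=101/3}
  N5 x:[9,42] y:[85/3,101/3] z:[51/2,33] -> hit [85/3,33], descend [9, 10]
    N9 x:[29,42] y:[86/3,97/3] z:[51/2,61/2] -> hit [29,61/2] leaf, test {P8(miss), P14(miss)}
    N10 x:[9,21] y:[85/3,101/3] z:[53/2,33] -> miss, prune
  N8 x:[19,30] y:[95/3,39] z:[40,91/2] -> miss, prune

9 AABB tests over nodes [0, 1, 3, 6, 11, 5, 9, 10, 8]; 2 leaves entered; closest P13.

== RESULT ==
[0, 1, 3, 6, 11, 5, 9, 10, 8]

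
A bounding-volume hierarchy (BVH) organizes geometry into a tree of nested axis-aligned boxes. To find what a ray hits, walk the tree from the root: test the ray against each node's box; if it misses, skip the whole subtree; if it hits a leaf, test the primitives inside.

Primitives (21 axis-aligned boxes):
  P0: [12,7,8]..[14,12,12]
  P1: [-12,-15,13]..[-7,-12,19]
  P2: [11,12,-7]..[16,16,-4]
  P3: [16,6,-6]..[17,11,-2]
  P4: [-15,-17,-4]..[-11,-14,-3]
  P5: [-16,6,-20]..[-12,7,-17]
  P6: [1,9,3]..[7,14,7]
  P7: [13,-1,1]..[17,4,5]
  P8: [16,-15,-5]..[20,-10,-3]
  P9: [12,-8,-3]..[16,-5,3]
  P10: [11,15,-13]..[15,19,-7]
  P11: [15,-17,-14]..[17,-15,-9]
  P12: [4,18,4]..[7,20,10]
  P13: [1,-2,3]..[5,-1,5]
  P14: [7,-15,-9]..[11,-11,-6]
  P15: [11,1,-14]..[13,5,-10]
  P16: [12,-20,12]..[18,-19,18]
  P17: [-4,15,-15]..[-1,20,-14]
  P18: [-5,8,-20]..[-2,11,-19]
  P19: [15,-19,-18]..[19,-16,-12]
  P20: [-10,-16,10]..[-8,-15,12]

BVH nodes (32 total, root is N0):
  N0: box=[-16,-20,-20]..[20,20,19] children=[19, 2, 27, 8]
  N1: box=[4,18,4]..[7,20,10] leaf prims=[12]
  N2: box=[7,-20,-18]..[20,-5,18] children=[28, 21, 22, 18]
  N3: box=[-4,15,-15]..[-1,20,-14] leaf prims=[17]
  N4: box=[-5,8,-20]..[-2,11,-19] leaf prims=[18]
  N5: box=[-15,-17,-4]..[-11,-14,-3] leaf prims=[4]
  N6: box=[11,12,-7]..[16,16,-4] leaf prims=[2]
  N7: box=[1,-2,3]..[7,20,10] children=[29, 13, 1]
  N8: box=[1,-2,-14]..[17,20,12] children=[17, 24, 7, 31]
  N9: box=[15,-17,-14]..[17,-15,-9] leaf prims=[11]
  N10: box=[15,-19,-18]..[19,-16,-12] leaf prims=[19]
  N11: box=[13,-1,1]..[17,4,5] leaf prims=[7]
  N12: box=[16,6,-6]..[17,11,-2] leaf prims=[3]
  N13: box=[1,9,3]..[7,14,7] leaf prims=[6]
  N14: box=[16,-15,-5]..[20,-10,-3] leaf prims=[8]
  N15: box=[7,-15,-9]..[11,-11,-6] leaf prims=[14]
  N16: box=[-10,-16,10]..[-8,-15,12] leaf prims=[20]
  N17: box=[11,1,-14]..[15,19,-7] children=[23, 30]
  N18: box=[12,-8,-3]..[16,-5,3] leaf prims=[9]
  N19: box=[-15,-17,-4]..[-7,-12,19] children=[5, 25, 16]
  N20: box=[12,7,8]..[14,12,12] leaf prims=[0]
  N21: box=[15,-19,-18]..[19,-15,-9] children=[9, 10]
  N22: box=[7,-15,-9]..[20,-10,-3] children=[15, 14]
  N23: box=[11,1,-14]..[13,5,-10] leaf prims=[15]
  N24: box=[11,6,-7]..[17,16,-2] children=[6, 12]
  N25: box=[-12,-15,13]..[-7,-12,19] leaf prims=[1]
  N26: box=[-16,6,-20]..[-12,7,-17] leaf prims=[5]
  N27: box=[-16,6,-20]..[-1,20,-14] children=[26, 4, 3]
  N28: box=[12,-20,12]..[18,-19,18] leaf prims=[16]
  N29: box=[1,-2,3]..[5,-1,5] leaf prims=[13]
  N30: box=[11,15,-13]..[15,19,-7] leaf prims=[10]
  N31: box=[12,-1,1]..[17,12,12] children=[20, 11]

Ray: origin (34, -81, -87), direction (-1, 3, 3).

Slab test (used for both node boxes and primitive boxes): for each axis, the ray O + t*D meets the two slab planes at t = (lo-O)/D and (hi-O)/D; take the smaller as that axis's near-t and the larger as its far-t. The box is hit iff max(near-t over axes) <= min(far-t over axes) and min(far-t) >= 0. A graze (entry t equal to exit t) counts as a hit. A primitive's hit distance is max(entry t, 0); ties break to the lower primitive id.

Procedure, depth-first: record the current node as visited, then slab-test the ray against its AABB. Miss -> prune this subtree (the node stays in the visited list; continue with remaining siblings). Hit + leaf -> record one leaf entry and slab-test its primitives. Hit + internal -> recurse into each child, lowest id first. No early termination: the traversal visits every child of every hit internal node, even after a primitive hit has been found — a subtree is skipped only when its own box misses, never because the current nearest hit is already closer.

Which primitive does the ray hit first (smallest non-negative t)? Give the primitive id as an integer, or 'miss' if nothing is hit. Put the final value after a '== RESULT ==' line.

Traverse from the root:
N0 x:[14,50] y:[61/3,101/3] z:[67/3,106/3] -> hit [67/3,101/3], descend [2, 8, 19, 27]
  N2 x:[14,27] y:[61/3,76/3] z:[23,35] -> hit [23,76/3], descend [18, 21, 22, 28]
    N18 x:[18,22] y:[73/3,76/3] z:[28,30] -> miss, prune
    N21 x:[15,19] y:[62/3,22] z:[23,26] -> miss, prune
    N22 x:[14,27] y:[22,71/3] z:[26,28] -> miss, prune
    N28 x:[16,22] y:[61/3,62/3] z:[33,35] -> miss, prune
  N8 x:[17,33] y:[79/3,101/3] z:[73/3,33] -> hit [79/3,33], descend [7, 17, 24, 31]
    N7 x:[27,33] y:[79/3,101/3] z:[30,97/3] -> hit [30,97/3], descend [1, 13, 29]
      N1 x:[27,30] y:[33,101/3] z:[91/3,97/3] -> miss, prune
      N13 x:[27,33] y:[30,95/3] z:[30,94/3] -> hit [30,94/3] leaf, test {P6@t=30}
      N29 x:[29,33] y:[79/3,80/3] z:[30,92/3] -> miss, prune
    N17 x:[19,23] y:[82/3,100/3] z:[73/3,80/3] -> miss, prune
    N24 x:[17,23] y:[29,97/3] z:[80/3,85/3] -> miss, prune
    N31 x:[17,22] y:[80/3,31] z:[88/3,33] -> miss, prune
  N19 x:[41,49] y:[64/3,23] z:[83/3,106/3] -> miss, prune
  N27 x:[35,50] y:[29,101/3] z:[67/3,73/3] -> miss, prune

Visited [0, 2, 18, 21, 22, 28, 8, 7, 1, 13, 29, 17, 24, 31, 19, 27]. Tests: 16 box, 1 leaf. Nearest: P6.

== RESULT ==
6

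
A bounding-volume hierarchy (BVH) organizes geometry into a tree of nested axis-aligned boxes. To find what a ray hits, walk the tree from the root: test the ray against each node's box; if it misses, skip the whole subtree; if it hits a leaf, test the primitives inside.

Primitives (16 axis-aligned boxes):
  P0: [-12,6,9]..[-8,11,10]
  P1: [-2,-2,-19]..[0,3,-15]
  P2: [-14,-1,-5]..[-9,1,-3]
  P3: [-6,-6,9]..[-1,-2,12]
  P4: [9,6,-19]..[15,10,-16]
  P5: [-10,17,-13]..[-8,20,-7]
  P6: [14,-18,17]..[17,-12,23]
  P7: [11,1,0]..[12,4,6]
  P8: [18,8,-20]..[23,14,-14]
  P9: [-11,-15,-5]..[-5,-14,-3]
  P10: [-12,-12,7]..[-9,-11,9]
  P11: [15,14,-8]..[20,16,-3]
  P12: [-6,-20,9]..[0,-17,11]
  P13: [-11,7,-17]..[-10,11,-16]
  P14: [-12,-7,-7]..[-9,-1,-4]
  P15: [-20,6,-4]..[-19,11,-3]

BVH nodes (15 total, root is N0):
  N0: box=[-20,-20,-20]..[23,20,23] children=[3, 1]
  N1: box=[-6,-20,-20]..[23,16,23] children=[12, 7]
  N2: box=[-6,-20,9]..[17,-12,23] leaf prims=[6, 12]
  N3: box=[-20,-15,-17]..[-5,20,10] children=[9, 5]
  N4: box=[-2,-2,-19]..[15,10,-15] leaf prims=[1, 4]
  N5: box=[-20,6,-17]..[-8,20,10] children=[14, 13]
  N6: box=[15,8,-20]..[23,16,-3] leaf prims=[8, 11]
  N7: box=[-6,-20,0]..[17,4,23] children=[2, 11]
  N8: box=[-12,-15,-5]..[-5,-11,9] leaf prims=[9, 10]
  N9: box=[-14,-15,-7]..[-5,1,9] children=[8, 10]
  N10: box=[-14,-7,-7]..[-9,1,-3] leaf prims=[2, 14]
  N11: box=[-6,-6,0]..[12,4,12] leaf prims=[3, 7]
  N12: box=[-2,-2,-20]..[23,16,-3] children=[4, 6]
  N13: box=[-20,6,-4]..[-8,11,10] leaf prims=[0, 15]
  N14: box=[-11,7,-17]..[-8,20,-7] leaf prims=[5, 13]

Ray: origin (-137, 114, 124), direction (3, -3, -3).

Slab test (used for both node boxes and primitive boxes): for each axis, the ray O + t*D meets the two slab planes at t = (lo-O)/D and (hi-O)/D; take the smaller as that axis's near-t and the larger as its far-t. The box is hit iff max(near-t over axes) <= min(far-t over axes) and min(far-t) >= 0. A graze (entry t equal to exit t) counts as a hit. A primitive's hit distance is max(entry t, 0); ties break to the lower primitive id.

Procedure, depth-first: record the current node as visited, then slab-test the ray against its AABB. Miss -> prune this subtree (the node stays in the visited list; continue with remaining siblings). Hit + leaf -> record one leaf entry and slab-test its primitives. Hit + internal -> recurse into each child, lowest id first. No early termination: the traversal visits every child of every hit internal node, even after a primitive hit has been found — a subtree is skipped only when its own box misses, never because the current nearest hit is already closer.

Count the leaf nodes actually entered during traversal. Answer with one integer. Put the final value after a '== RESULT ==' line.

Walk:
N0 x:[39,160/3] y:[94/3,134/3] z:[101/3,48] -> hit [39,134/3], descend [1, 3]
  N1 x:[131/3,160/3] y:[98/3,134/3] z:[101/3,48] -> hit [131/3,134/3], descend [7, 12]
    N7 x:[131/3,154/3] y:[110/3,134/3] z:[101/3,124/3] -> miss, prune
    N12 x:[45,160/3] y:[98/3,116/3] z:[127/3,48] -> miss, prune
  N3 x:[39,44] y:[94/3,43] z:[38,47] -> hit [39,43], descend [5, 9]
    N5 x:[39,43] y:[94/3,36] z:[38,47] -> miss, prune
    N9 x:[41,44] y:[113/3,43] z:[115/3,131/3] -> hit [41,43], descend [8, 10]
      N8 x:[125/3,44] y:[125/3,43] z:[115/3,43] -> hit [125/3,43] leaf, test {P9@t=128/3, P10(miss)}
      N10 x:[41,128/3] y:[113/3,121/3] z:[127/3,131/3] -> miss, prune

Visited [0, 1, 7, 12, 3, 5, 9, 8, 10]. Tests: 9 box, 1 leaf. Nearest: P9.

== RESULT ==
1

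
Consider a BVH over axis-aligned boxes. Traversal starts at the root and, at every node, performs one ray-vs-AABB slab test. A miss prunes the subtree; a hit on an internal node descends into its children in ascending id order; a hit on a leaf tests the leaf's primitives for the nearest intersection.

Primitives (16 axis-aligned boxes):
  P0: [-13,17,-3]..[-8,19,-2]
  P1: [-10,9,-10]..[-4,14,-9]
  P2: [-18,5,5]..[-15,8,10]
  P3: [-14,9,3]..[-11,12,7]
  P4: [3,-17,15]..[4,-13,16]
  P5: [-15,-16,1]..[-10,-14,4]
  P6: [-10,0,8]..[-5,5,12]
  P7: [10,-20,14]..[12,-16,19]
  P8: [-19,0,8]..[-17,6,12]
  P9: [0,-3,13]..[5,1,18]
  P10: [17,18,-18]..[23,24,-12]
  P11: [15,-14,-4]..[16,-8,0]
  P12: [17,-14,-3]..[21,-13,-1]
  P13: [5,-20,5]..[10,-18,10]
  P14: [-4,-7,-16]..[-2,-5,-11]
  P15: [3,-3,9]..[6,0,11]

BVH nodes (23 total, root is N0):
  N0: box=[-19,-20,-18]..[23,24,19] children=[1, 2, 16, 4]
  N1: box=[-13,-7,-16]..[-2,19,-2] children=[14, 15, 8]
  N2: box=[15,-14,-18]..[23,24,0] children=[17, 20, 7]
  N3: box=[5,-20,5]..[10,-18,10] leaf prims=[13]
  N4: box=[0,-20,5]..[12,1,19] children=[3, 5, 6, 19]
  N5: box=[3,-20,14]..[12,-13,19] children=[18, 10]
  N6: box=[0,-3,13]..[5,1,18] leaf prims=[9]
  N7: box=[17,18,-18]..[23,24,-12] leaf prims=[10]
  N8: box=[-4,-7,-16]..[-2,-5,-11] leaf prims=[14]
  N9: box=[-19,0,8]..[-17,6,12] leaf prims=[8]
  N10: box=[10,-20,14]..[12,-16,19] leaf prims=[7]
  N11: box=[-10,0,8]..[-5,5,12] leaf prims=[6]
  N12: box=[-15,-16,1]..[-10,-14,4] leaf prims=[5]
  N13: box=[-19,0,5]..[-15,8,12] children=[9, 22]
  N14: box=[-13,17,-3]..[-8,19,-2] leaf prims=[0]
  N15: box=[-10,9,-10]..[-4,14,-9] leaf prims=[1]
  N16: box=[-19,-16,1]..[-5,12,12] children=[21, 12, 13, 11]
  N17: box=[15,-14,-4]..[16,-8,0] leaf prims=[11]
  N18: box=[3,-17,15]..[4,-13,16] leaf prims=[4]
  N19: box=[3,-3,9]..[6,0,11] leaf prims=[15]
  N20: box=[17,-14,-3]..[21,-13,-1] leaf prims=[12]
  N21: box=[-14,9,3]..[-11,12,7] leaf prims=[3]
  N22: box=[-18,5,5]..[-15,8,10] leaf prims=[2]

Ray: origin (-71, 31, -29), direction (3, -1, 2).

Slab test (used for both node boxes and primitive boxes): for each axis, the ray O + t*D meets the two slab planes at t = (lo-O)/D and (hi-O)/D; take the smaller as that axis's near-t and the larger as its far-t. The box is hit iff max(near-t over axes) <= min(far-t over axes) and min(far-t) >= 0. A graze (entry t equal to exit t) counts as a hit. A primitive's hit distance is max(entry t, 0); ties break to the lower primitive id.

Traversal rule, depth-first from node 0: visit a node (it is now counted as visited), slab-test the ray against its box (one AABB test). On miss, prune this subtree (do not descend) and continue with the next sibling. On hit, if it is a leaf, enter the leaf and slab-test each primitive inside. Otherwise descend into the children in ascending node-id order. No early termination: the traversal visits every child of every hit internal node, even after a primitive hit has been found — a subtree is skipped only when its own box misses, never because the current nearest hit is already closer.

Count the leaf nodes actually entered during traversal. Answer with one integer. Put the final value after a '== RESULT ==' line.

Traverse from the root:
N0 x:[52/3,94/3] y:[7,51] z:[11/2,24] -> hit [52/3,24], descend [1, 2, 4, 16]
  N1 x:[58/3,23] y:[12,38] z:[13/2,27/2] -> miss, prune
  N2 x:[86/3,94/3] y:[7,45] z:[11/2,29/2] -> miss, prune
  N4 x:[71/3,83/3] y:[30,51] z:[17,24] -> miss, prune
  N16 x:[52/3,22] y:[19,47] z:[15,41/2] -> hit [19,41/2], descend [11, 12, 13, 21]
    N11 x:[61/3,22] y:[26,31] z:[37/2,41/2] -> miss, prune
    N12 x:[56/3,61/3] y:[45,47] z:[15,33/2] -> miss, prune
    N13 x:[52/3,56/3] y:[23,31] z:[17,41/2] -> miss, prune
    N21 x:[19,20] y:[19,22] z:[16,18] -> miss, prune

Visited [0, 1, 2, 4, 16, 11, 12, 13, 21]. Tests: 9 box, 0 leaf. Nearest: miss.

== RESULT ==
0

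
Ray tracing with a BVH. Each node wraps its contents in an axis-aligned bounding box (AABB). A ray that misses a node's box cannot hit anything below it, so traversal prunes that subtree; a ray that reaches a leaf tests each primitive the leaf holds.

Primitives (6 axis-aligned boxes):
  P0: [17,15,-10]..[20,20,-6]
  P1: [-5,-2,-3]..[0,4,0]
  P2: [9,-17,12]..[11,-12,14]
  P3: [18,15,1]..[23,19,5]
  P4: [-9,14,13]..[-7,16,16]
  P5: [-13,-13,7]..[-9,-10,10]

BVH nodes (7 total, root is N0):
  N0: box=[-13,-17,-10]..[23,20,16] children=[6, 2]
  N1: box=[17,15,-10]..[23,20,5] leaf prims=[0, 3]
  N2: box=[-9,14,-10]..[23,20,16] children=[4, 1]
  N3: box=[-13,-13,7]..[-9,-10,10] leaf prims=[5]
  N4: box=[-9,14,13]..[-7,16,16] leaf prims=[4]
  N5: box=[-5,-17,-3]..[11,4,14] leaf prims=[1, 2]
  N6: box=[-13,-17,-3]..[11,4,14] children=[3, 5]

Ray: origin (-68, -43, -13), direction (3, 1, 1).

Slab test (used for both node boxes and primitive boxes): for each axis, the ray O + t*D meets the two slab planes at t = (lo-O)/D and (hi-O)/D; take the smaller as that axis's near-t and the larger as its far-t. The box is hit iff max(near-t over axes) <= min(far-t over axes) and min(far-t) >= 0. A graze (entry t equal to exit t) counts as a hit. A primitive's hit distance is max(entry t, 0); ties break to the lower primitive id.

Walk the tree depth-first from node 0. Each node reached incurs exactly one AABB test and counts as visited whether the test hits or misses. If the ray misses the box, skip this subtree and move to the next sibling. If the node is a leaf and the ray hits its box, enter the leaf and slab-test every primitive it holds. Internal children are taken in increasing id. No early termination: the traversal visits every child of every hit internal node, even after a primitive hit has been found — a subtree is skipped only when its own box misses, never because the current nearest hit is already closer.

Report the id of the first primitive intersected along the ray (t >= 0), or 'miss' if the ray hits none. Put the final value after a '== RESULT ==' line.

Trace the traversal:
N0 x:[55/3,91/3] y:[26,63] z:[3,29] -> hit [26,29], descend [2, 6]
  N2 x:[59/3,91/3] y:[57,63] z:[3,29] -> miss, prune
  N6 x:[55/3,79/3] y:[26,47] z:[10,27] -> hit [26,79/3], descend [3, 5]
    N3 x:[55/3,59/3] y:[30,33] z:[20,23] -> miss, prune
    N5 x:[21,79/3] y:[26,47] z:[10,27] -> hit [26,79/3] leaf, test {P1(miss), P2@t=26}

order=[0, 2, 6, 3, 5]  |boxes|=5  |leaves|=1  hit=P2

== RESULT ==
2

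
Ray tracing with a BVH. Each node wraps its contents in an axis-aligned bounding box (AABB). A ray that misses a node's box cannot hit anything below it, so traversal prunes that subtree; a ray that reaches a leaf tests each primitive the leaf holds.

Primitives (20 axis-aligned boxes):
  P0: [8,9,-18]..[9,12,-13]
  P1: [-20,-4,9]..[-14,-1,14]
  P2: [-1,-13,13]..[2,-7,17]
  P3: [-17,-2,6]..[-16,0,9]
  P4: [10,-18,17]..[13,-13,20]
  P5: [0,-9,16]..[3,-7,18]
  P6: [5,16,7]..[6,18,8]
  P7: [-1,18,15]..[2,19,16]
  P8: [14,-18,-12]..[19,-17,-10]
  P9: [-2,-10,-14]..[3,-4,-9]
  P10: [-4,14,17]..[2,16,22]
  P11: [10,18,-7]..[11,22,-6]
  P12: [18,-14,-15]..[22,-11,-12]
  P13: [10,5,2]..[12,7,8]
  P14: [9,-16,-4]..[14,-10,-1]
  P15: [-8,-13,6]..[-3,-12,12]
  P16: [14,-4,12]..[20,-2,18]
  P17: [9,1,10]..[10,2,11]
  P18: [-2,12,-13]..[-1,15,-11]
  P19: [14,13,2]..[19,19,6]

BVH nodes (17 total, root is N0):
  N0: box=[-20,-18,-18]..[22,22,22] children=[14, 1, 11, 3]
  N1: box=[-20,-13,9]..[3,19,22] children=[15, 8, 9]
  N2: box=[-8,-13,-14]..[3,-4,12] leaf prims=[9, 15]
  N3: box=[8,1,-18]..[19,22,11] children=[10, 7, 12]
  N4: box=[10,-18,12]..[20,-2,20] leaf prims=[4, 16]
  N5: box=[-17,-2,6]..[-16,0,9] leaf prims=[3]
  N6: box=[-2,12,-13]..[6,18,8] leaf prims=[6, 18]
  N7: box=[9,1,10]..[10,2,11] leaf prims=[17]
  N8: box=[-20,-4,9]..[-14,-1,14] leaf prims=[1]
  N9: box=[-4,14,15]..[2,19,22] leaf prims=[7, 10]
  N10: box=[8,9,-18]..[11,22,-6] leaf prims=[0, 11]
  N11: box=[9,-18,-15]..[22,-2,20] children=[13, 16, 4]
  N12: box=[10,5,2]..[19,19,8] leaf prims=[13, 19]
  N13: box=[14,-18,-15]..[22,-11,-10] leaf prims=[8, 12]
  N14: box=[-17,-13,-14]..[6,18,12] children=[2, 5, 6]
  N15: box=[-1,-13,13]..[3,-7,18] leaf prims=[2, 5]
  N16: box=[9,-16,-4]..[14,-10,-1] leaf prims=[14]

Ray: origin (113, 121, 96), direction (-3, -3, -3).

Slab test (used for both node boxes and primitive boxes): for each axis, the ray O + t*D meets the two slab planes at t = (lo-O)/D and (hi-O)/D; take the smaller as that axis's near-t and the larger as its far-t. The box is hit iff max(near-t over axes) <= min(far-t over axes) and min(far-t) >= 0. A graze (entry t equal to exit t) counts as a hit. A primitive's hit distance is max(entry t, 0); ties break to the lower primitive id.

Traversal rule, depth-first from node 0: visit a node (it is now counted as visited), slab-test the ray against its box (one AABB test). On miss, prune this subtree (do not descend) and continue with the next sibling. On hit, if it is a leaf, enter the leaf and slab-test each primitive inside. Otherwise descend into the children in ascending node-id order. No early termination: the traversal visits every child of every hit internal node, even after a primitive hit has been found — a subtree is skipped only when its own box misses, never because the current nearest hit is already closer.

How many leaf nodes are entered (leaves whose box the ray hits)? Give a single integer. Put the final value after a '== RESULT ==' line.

Walk:
N0 x:[91/3,133/3] y:[33,139/3] z:[74/3,38] -> hit [33,38], descend [1, 3, 11, 14]
  N1 x:[110/3,133/3] y:[34,134/3] z:[74/3,29] -> miss, prune
  N3 x:[94/3,35] y:[33,40] z:[85/3,38] -> hit [33,35], descend [7, 10, 12]
    N7 x:[103/3,104/3] y:[119/3,40] z:[85/3,86/3] -> miss, prune
    N10 x:[34,35] y:[33,112/3] z:[34,38] -> hit [34,35] leaf, test {P0(miss), P11@t=34}
    N12 x:[94/3,103/3] y:[34,116/3] z:[88/3,94/3] -> miss, prune
  N11 x:[91/3,104/3] y:[41,139/3] z:[76/3,37] -> miss, prune
  N14 x:[107/3,130/3] y:[103/3,134/3] z:[28,110/3] -> hit [107/3,110/3], descend [2, 5, 6]
    N2 x:[110/3,121/3] y:[125/3,134/3] z:[28,110/3] -> miss, prune
    N5 x:[43,130/3] y:[121/3,41] z:[29,30] -> miss, prune
    N6 x:[107/3,115/3] y:[103/3,109/3] z:[88/3,109/3] -> hit [107/3,109/3] leaf, test {P6(miss), P18(miss)}

11 AABB tests over nodes [0, 1, 3, 7, 10, 12, 11, 14, 2, 5, 6]; 2 leaves entered; closest P11.

== RESULT ==
2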